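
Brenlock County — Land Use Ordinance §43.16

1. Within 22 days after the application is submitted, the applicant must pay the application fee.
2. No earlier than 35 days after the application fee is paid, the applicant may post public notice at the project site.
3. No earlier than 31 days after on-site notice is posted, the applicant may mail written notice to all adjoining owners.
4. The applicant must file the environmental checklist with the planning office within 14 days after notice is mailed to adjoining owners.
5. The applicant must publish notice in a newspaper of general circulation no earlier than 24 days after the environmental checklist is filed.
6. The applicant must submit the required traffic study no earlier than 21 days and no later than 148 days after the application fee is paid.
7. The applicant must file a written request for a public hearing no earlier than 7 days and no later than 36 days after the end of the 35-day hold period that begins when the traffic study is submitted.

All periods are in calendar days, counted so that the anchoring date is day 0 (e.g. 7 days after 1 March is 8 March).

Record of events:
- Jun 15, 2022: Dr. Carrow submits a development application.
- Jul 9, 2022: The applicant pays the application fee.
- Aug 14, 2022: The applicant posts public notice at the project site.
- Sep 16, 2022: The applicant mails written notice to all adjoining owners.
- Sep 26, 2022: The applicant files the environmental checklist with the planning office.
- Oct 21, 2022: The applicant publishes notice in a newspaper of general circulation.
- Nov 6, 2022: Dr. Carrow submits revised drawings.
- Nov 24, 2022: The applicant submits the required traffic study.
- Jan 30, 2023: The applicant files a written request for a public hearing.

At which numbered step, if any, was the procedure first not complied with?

(1) due by Jun 15, 2022 + 22 days = Jul 7, 2022; Jul 9, 2022 misses that deadline by 2 days.
That is the first point of non-compliance.

Step 1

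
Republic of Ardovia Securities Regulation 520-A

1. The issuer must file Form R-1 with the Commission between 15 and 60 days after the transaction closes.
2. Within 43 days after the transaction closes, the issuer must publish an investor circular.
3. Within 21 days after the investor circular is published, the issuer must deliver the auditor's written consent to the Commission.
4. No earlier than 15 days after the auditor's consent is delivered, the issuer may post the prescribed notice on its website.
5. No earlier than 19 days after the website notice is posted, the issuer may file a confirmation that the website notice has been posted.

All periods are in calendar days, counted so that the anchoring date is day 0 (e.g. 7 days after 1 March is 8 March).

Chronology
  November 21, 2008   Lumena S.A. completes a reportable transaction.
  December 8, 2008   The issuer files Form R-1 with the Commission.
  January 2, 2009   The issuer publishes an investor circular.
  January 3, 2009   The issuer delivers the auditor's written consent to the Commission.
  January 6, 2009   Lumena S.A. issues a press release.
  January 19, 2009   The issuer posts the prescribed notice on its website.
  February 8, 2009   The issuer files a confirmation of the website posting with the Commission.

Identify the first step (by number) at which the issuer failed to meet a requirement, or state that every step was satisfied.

Step 1: the window is 15–60 days after November 21, 2008 (when the transaction closes), so December 6, 2008 through January 20, 2009; December 8, 2008 falls inside that range.
Step 2: 43 days after November 21, 2008 (when the transaction closes) is January 3, 2009; done January 2, 2009 — timely.
Step 3: 21 days after January 2, 2009 (when the investor circular is published) is January 23, 2009; done January 3, 2009 — timely.
Step 4: the earliest permitted date is 15 days after January 3, 2009 (when the auditor's consent is delivered), i.e. January 18, 2009; January 19, 2009 is on or after that date.
Step 5: the earliest permitted date is 19 days after January 19, 2009 (when the website notice is posted), i.e. February 7, 2009; done February 8, 2009, after the minimum wait.

None — every step was satisfied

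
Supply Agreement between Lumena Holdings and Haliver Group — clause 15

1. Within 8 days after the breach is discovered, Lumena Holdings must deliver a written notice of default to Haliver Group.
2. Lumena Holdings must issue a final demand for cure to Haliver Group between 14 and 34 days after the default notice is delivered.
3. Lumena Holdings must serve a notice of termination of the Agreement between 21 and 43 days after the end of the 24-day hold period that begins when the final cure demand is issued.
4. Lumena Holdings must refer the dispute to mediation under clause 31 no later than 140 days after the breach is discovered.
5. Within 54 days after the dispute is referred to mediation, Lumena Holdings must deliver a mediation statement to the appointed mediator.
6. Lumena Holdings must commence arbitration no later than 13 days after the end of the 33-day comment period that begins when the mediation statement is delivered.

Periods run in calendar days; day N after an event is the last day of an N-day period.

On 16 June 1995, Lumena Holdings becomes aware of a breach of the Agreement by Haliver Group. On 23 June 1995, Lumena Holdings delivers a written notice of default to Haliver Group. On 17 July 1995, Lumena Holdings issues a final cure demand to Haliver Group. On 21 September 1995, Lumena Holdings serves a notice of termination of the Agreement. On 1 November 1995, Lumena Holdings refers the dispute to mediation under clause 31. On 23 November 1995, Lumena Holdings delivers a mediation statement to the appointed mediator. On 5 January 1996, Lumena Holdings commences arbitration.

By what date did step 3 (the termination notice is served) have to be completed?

22 September 1995

The final cure demand is issued on 17 July 1995; the 24-day hold period therefore ends 10 August 1995, and step 3 runs from that date. The window is 21–43 days after 10 August 1995; it closes on 22 September 1995.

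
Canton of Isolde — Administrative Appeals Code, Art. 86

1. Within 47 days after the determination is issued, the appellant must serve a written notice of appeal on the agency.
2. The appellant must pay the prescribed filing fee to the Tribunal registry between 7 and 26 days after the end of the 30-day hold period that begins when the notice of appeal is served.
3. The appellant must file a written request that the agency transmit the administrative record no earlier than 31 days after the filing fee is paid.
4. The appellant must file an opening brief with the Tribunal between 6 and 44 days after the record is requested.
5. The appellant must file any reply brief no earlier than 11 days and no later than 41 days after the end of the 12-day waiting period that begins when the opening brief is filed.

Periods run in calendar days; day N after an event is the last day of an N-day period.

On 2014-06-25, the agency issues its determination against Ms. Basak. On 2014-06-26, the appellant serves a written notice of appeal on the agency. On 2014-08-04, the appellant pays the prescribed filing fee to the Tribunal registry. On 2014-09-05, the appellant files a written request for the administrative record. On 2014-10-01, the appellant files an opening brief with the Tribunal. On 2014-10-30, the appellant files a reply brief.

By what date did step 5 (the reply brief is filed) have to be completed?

The opening brief is filed on 2014-10-01; the 12-day waiting period therefore ends 2014-10-13, and step 5 runs from that date. The window is 11–41 days after 2014-10-13; it closes on 2014-11-23.

2014-11-23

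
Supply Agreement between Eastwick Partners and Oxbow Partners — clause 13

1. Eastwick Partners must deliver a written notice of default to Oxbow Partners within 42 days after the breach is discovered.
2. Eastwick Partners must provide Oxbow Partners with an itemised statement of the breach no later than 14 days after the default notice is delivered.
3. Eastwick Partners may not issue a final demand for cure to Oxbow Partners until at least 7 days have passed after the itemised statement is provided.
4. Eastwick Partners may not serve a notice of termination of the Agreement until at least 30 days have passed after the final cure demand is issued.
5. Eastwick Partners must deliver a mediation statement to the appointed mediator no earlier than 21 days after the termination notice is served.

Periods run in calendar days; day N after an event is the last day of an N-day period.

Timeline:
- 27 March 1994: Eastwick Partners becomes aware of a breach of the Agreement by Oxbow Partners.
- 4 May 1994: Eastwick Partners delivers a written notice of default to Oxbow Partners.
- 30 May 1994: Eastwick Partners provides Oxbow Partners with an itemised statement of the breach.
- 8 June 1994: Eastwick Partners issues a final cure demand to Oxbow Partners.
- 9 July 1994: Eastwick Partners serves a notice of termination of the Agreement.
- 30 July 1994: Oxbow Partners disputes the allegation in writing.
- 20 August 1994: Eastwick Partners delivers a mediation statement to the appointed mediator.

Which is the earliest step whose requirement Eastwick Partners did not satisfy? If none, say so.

Step 1: 42 days after 27 March 1994 (when the breach is discovered) is 8 May 1994; done 4 May 1994 — timely.
Step 2: 14 days after 4 May 1994 (when the default notice is delivered) is 18 May 1994; 30 May 1994 misses that deadline by 12 days.
That is the first point of non-compliance.

Step 2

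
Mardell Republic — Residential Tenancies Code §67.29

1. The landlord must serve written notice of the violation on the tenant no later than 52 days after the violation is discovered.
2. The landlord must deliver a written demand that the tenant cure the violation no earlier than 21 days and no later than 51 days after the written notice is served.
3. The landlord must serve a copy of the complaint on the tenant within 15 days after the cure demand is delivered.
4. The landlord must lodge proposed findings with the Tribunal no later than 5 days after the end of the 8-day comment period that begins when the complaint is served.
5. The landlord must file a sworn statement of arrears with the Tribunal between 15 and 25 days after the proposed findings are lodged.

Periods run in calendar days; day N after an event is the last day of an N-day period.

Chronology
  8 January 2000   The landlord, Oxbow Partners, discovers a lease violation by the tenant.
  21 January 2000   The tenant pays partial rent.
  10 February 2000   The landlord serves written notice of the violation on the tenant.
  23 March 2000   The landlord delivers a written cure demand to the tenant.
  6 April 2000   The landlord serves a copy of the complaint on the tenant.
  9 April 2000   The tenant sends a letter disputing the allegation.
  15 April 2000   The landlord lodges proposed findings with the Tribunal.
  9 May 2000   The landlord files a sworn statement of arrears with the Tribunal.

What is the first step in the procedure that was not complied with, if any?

None — every step was satisfied

(1) due by 8 January 2000 + 52 days = 29 February 2000; completed 10 February 2000, before the deadline.
(2) the permitted window runs from 10 February 2000 + 21 = 2 March 2000 to 10 February 2000 + 51 = 1 April 2000; done 23 March 2000 — within the window.
(3) due by 23 March 2000 + 15 days = 7 April 2000; done 6 April 2000 — timely.
(4) due by 14 April 2000 + 5 days = 19 April 2000; completed 15 April 2000, before the deadline.
(5) the permitted window runs from 15 April 2000 + 15 = 30 April 2000 to 15 April 2000 + 25 = 10 May 2000; done 9 May 2000 — within the window.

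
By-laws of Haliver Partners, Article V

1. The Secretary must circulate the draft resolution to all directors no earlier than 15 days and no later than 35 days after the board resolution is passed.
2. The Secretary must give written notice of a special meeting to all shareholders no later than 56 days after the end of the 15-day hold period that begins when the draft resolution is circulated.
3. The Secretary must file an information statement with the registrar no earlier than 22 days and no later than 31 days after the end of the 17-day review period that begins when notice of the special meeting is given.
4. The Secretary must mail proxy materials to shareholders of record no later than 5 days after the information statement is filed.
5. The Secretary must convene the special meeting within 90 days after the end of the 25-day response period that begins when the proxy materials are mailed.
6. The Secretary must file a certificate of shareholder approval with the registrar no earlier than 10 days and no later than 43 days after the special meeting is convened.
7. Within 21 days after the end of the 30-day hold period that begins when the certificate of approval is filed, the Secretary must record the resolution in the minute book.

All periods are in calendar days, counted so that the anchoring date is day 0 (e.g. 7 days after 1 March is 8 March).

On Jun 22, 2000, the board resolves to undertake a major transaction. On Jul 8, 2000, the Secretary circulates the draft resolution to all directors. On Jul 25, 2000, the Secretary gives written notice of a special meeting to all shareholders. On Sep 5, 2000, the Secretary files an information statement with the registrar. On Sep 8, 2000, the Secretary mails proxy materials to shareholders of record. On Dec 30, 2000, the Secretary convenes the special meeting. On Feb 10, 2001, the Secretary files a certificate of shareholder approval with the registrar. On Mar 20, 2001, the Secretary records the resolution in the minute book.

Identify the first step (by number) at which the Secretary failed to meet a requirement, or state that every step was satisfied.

Step 1 — 15 and 35 days from Jun 22, 2000 (when the board resolution is passed) are Jul 7, 2000 and Jul 27, 2000 respectively; Jul 8, 2000 falls inside that range.
Step 2 — counting 56 days from Jul 23, 2000 (end of the 15-day hold period, which began when the draft resolution is circulated on Jul 8, 2000) gives a deadline of Sep 17, 2000; Jul 25, 2000 is within that limit.
Step 3 — 22 and 31 days from Aug 11, 2000 (end of the 17-day review period, which began when notice of the special meeting is given on Jul 25, 2000) are Sep 2, 2000 and Sep 11, 2000 respectively; done Sep 5, 2000 — within the window.
Step 4 — counting 5 days from Sep 5, 2000 (when the information statement is filed) gives a deadline of Sep 10, 2000; completed Sep 8, 2000, before the deadline.
Step 5 — counting 90 days from Oct 3, 2000 (end of the 25-day response period, which began when the proxy materials are mailed on Sep 8, 2000) gives a deadline of Jan 1, 2001; completed Dec 30, 2000, before the deadline.
Step 6 — 10 and 43 days from Dec 30, 2000 (when the special meeting is convened) are Jan 9, 2001 and Feb 11, 2001 respectively; done Feb 10, 2001 — within the window.
Step 7 — counting 21 days from Mar 12, 2001 (end of the 30-day hold period, which began when the certificate of approval is filed on Feb 10, 2001) gives a deadline of Apr 2, 2001; completed Mar 20, 2001, before the deadline.

None — every step was satisfied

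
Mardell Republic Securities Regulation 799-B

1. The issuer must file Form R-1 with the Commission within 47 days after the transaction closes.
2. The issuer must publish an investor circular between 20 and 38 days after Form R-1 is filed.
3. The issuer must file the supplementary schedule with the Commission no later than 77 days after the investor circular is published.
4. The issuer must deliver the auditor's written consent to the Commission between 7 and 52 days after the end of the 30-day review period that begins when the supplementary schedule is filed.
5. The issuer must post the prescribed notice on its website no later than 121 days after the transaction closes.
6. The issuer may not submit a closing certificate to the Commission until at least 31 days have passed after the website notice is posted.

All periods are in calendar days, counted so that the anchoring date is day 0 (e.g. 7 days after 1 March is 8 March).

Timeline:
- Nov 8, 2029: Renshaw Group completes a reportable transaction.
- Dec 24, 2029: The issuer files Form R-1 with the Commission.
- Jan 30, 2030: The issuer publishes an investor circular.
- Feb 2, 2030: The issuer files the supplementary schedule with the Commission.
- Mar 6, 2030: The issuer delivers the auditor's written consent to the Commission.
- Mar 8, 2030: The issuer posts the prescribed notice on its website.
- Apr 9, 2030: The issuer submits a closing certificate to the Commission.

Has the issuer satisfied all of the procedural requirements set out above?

No

(1) due by Nov 8, 2029 + 47 days = Dec 25, 2029; done Dec 24, 2029 — timely.
(2) the permitted window runs from Dec 24, 2029 + 20 = Jan 13, 2030 to Dec 24, 2029 + 38 = Jan 31, 2030; done Jan 30, 2030 — within the window.
(3) due by Jan 30, 2030 + 77 days = Apr 17, 2030; completed Feb 2, 2030, before the deadline.
(4) the permitted window runs from Mar 4, 2030 + 7 = Mar 11, 2030 to Mar 4, 2030 + 52 = Apr 25, 2030; done Mar 6, 2030 — 5 days before the window opened.
The analysis stops there.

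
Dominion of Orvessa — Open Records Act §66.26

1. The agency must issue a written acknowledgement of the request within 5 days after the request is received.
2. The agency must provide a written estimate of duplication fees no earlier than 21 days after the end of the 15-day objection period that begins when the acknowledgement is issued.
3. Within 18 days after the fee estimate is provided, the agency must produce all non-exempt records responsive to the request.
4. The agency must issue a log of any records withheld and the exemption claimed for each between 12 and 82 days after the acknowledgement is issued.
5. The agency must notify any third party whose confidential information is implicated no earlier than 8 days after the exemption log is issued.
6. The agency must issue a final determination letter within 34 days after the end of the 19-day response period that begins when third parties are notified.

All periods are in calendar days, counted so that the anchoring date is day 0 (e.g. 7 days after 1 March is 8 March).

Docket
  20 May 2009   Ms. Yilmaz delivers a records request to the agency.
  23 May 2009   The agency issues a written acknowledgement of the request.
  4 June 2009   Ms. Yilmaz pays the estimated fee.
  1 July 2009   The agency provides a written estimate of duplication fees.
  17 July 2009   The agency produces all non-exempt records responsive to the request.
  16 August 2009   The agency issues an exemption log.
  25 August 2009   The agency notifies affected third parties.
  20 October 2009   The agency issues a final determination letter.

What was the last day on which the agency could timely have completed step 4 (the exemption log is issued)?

13 August 2009

Step 4 runs from 23 May 2009, when the acknowledgement is issued. The window is 12–82 days after 23 May 2009; it closes on 13 August 2009.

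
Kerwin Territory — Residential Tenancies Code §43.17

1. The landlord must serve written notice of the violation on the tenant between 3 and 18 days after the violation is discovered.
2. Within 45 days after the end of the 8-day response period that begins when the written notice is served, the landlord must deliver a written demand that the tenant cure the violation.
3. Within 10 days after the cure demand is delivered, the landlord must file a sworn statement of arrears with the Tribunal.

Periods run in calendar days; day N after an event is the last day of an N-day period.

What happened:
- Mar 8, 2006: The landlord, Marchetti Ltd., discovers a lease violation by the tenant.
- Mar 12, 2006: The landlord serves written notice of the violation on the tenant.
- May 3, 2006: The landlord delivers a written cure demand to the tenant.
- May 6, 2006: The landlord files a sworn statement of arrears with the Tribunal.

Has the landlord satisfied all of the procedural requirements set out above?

Yes

Step 1: the window is 3–18 days after Mar 8, 2006 (when the violation is discovered), so Mar 11, 2006 through Mar 26, 2006; Mar 12, 2006 falls inside that range.
Step 2: 45 days after Mar 20, 2006 (end of the 8-day response period, which began when the written notice is served on Mar 12, 2006) is May 4, 2006; May 3, 2006 is within that limit.
Step 3: 10 days after May 3, 2006 (when the cure demand is delivered) is May 13, 2006; completed May 6, 2006, before the deadline.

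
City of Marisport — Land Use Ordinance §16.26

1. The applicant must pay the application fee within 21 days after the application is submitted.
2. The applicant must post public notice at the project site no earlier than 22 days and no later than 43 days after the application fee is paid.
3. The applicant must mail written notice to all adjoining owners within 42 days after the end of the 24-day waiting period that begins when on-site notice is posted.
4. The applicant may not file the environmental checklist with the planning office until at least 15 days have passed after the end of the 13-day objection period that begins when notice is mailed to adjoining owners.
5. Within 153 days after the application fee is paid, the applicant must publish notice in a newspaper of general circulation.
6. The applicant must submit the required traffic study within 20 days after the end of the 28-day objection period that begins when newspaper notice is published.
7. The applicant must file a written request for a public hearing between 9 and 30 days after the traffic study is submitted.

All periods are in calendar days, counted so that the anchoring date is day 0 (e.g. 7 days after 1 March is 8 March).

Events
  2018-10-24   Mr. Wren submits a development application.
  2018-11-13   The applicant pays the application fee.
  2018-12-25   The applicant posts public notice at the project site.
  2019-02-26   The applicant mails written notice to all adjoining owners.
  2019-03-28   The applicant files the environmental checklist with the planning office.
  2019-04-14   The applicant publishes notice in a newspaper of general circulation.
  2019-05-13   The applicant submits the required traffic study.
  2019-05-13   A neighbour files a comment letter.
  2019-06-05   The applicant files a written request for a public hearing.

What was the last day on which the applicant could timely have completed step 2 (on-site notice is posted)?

Step 2 runs from 2018-11-13, when the application fee is paid. The window is 22–43 days after 2018-11-13; it closes on 2018-12-26.

2018-12-26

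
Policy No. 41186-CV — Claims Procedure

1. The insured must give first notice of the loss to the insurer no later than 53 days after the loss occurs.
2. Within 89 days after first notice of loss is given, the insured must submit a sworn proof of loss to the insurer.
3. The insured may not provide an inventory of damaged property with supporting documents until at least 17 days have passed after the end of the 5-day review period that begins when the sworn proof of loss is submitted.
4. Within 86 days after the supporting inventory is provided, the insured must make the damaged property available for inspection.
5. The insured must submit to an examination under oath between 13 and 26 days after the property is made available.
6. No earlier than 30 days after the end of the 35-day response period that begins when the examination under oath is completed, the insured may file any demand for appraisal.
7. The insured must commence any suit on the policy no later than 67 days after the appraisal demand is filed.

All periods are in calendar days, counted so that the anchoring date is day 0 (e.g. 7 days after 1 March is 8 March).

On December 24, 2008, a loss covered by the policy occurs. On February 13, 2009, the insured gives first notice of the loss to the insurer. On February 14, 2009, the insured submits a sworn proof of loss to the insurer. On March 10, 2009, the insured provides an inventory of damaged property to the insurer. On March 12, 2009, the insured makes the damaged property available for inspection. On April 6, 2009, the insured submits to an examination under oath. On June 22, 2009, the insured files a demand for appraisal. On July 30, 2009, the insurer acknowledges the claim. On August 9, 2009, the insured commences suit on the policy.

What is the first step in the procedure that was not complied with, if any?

None — every step was satisfied

(1) due by December 24, 2008 + 53 days = February 15, 2009; completed February 13, 2009, before the deadline.
(2) due by February 13, 2009 + 89 days = May 13, 2009; done February 14, 2009 — timely.
(3) permitted from February 19, 2009 + 17 days = March 8, 2009 onward; March 10, 2009 is on or after that date.
(4) due by March 10, 2009 + 86 days = June 4, 2009; completed March 12, 2009, before the deadline.
(5) the permitted window runs from March 12, 2009 + 13 = March 25, 2009 to March 12, 2009 + 26 = April 7, 2009; done April 6, 2009 — within the window.
(6) permitted from May 11, 2009 + 30 days = June 10, 2009 onward; done June 22, 2009, after the minimum wait.
(7) due by June 22, 2009 + 67 days = August 28, 2009; August 9, 2009 is within that limit.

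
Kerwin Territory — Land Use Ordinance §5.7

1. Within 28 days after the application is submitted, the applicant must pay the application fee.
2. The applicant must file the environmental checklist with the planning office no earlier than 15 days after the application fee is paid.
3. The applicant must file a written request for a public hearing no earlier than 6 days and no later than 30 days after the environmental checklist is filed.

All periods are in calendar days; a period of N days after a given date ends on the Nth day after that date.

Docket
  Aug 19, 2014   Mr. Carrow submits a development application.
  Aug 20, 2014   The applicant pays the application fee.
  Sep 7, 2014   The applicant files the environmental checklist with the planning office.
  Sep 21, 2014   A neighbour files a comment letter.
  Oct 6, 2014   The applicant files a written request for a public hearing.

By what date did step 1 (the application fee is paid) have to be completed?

Step 1 runs from Aug 19, 2014, when the application is submitted. 28 days after Aug 19, 2014 is Sep 16, 2014.

Sep 16, 2014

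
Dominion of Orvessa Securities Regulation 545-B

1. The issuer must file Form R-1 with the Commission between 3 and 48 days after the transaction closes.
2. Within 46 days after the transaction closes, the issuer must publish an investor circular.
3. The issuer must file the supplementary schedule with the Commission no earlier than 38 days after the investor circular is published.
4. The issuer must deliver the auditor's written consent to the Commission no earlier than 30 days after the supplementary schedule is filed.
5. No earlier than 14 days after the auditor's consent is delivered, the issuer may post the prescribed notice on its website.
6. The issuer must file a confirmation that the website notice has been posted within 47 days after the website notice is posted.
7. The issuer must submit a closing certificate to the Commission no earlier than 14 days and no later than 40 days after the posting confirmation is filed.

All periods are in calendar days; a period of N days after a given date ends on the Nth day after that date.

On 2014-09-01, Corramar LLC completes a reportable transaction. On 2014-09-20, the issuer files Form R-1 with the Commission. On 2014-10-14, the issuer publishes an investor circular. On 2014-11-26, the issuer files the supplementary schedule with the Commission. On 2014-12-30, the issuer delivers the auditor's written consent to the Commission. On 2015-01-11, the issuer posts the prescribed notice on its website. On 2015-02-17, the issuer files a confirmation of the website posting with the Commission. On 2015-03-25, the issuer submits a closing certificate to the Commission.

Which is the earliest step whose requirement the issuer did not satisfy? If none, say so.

(1) the permitted window runs from 2014-09-01 + 3 = 2014-09-04 to 2014-09-01 + 48 = 2014-10-19; done 2014-09-20, which is between those dates.
(2) due by 2014-09-01 + 46 days = 2014-10-17; 2014-10-14 is within that limit.
(3) permitted from 2014-10-14 + 38 days = 2014-11-21 onward; done 2014-11-26, after the minimum wait.
(4) permitted from 2014-11-26 + 30 days = 2014-12-26 onward; done 2014-12-30, after the minimum wait.
(5) permitted from 2014-12-30 + 14 days = 2015-01-13 onward; 2015-01-11 is 2 days before the earliest permitted date.

Step 5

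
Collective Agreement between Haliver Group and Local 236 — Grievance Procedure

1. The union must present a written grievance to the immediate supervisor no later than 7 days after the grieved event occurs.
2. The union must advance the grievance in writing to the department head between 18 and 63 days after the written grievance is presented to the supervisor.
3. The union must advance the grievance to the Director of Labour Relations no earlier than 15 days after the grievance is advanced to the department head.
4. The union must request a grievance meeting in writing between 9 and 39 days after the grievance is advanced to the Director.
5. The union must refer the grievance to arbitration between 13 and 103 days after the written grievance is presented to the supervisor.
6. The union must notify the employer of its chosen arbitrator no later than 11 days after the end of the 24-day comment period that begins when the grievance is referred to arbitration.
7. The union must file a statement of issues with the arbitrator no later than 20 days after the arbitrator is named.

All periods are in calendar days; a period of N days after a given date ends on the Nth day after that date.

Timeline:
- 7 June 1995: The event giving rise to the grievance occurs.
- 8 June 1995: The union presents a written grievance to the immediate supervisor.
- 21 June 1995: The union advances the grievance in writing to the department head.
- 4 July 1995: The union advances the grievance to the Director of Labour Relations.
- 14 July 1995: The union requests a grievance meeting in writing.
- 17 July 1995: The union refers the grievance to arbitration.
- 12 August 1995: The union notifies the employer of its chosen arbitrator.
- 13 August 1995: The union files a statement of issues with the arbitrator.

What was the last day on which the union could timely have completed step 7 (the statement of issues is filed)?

1 September 1995

Step 7 runs from 12 August 1995, when the arbitrator is named. 20 days after 12 August 1995 is 1 September 1995.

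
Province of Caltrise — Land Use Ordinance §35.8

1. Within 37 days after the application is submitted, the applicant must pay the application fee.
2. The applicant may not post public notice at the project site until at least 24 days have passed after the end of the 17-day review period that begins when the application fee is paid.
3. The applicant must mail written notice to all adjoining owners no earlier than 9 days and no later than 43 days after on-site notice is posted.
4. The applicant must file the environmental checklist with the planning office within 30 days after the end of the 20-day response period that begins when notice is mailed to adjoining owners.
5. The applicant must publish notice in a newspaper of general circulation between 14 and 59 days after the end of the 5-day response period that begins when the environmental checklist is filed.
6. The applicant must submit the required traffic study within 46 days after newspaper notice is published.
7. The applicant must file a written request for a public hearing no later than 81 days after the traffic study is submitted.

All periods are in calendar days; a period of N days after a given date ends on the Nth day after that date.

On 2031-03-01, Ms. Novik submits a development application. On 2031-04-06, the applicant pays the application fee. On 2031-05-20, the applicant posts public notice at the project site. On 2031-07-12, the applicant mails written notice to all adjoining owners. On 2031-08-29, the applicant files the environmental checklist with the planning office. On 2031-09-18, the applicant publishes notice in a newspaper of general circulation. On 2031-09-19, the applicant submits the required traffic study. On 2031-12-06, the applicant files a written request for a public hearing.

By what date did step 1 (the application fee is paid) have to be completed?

2031-04-07

Step 1 runs from 2031-03-01, when the application is submitted. 37 days after 2031-03-01 is 2031-04-07.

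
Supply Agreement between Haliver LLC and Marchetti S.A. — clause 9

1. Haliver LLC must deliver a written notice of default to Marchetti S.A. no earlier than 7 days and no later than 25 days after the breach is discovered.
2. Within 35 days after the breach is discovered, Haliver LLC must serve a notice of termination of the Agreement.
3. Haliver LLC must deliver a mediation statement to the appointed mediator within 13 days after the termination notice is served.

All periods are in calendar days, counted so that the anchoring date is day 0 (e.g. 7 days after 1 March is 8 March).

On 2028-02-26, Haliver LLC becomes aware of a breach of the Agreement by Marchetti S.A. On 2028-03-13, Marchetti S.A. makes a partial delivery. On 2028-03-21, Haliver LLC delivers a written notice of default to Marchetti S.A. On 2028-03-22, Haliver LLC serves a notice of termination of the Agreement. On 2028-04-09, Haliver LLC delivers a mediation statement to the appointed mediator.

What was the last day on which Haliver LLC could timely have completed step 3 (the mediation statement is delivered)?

Step 3 runs from 2028-03-22, when the termination notice is served. 13 days after 2028-03-22 is 2028-04-04.

2028-04-04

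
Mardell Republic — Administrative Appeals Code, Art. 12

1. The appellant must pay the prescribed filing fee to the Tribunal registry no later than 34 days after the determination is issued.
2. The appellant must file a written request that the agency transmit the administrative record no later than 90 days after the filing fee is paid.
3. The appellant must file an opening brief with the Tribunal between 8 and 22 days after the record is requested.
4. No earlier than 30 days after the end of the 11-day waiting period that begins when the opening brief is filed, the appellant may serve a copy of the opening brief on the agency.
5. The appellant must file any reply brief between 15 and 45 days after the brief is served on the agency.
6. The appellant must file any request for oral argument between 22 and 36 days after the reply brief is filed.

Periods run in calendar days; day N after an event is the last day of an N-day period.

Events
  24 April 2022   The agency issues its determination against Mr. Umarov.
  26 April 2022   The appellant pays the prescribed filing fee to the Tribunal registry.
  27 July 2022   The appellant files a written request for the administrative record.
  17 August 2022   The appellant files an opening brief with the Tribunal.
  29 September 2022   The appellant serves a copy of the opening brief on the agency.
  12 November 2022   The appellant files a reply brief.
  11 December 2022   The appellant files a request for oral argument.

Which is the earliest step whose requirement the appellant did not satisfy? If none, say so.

Step 1 — counting 34 days from 24 April 2022 (when the determination is issued) gives a deadline of 28 May 2022; completed 26 April 2022, before the deadline.
Step 2 — counting 90 days from 26 April 2022 (when the filing fee is paid) gives a deadline of 25 July 2022; 27 July 2022 misses that deadline by 2 days.
That is the first point of non-compliance.

Step 2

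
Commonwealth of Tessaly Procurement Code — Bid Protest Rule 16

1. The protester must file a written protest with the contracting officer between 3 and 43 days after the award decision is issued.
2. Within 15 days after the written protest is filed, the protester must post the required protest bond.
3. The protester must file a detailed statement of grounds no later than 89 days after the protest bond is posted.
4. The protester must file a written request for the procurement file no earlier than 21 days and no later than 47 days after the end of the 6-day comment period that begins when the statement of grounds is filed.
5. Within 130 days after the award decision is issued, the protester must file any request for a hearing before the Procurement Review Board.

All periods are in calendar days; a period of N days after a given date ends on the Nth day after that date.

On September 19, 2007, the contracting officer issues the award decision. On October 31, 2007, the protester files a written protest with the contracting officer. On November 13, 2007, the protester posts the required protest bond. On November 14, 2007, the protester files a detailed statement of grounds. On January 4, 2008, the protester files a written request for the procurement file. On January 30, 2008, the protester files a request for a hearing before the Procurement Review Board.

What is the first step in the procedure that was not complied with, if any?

Step 1: the window is 3–43 days after September 19, 2007 (when the award decision is issued), so September 22, 2007 through November 1, 2007; done October 31, 2007, which is between those dates.
Step 2: 15 days after October 31, 2007 (when the written protest is filed) is November 15, 2007; November 13, 2007 is within that limit.
Step 3: 89 days after November 13, 2007 (when the protest bond is posted) is February 10, 2008; November 14, 2007 is within that limit.
Step 4: the window is 21–47 days after November 20, 2007 (end of the 6-day comment period, which began when the statement of grounds is filed on November 14, 2007), so December 11, 2007 through January 6, 2008; done January 4, 2008, which is between those dates.
Step 5: 130 days after September 19, 2007 (when the award decision is issued) is January 27, 2008; January 30, 2008 misses that deadline by 3 days.
Later steps need not be reached.

Step 5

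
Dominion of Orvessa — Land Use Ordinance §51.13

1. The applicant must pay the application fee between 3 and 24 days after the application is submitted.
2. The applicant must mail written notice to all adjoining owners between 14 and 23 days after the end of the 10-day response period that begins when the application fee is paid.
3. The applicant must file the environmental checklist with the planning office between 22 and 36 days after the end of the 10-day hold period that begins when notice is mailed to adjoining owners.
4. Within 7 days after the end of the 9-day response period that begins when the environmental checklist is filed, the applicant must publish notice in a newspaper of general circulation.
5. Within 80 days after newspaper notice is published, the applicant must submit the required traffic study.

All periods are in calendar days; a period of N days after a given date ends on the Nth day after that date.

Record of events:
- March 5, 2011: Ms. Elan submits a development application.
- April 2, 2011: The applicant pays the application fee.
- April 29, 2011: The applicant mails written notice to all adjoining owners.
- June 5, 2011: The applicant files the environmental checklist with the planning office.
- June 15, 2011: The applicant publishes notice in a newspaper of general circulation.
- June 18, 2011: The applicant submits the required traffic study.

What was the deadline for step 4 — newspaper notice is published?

The environmental checklist is filed on June 5, 2011; the 9-day response period therefore ends June 14, 2011, and step 4 runs from that date. 7 days after June 14, 2011 is June 21, 2011.

June 21, 2011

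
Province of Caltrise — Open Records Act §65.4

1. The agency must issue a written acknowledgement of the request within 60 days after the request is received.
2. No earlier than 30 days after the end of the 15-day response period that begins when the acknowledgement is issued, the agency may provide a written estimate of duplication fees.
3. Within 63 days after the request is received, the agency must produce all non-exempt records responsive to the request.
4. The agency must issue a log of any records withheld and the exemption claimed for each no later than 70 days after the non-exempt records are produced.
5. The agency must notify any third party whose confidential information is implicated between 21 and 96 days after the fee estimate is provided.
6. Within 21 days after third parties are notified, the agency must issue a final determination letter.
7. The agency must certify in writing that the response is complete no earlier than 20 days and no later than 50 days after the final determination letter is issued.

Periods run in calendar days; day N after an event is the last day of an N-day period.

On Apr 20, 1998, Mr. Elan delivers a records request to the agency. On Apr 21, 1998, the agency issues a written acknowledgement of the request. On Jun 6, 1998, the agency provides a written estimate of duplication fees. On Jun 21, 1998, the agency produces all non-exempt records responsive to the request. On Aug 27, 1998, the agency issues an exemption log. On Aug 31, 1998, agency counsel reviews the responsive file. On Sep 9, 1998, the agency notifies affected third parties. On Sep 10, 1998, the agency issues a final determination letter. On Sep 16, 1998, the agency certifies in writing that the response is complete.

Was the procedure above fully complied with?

(1) due by Apr 20, 1998 + 60 days = Jun 19, 1998; Apr 21, 1998 is within that limit.
(2) permitted from May 6, 1998 + 30 days = Jun 5, 1998 onward; Jun 6, 1998 is on or after that date.
(3) due by Apr 20, 1998 + 63 days = Jun 22, 1998; Jun 21, 1998 is within that limit.
(4) due by Jun 21, 1998 + 70 days = Aug 30, 1998; done Aug 27, 1998 — timely.
(5) the permitted window runs from Jun 6, 1998 + 21 = Jun 27, 1998 to Jun 6, 1998 + 96 = Sep 10, 1998; done Sep 9, 1998, which is between those dates.
(6) due by Sep 9, 1998 + 21 days = Sep 30, 1998; done Sep 10, 1998 — timely.
(7) the permitted window runs from Sep 10, 1998 + 20 = Sep 30, 1998 to Sep 10, 1998 + 50 = Oct 30, 1998; done Sep 16, 1998 — 14 days before the window opened.

No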